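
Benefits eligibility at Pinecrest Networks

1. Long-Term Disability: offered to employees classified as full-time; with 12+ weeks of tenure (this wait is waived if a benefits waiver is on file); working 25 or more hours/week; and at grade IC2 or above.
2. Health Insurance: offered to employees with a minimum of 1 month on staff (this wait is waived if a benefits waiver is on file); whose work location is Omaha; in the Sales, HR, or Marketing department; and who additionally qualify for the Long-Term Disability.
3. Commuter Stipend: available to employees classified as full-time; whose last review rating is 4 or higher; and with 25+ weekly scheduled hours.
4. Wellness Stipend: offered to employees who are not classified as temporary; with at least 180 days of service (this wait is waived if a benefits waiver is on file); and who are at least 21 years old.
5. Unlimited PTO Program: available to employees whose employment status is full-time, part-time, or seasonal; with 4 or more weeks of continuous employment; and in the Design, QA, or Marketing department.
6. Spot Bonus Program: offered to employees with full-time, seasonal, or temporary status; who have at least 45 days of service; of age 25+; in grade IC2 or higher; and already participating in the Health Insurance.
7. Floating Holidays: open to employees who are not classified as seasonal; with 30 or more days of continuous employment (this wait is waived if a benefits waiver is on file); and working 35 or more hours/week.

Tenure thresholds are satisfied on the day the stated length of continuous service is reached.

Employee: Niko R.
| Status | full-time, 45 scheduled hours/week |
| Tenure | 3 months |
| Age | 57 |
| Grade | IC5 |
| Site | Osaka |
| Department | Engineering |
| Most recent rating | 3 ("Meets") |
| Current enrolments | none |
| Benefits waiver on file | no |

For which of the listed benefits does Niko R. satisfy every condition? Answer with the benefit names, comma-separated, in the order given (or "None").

Long-Term Disability — status full-time ✓; no waiver, service 3 months ≥ 12 weeks (≈84 days) ✓; 45 hrs/wk ≥ 25 ✓; grade IC5 ≥ IC2 ✓ → eligible.
Health Insurance — no waiver, service 3 months ≥ 1 month ✓; site Osaka ✗ (not Omaha) → not eligible.
Commuter Stipend — status full-time ✓; rating 3 < 4 ✗ → not eligible.
Wellness Stipend — status full-time ✓ (not excluded); no waiver, service 3 months < 180 days ✗ → not eligible.
Unlimited PTO Program — status full-time ✓; service 3 months ≥ 4 weeks (≈28 days) ✓; dept Engineering ✗ → not eligible.
Spot Bonus Program — status full-time ✓; service 3 months ≥ 45 days ✓; age 57 ≥ 25 ✓; grade IC5 ≥ IC2 ✓; not enrolled in Health Insurance ✗ → not eligible.
Floating Holidays — status full-time ✓ (not excluded); no waiver, service 3 months ≥ 30 days ✓; 45 hrs/wk ≥ 35 ✓ → eligible.

Long-Term Disability, Floating Holidays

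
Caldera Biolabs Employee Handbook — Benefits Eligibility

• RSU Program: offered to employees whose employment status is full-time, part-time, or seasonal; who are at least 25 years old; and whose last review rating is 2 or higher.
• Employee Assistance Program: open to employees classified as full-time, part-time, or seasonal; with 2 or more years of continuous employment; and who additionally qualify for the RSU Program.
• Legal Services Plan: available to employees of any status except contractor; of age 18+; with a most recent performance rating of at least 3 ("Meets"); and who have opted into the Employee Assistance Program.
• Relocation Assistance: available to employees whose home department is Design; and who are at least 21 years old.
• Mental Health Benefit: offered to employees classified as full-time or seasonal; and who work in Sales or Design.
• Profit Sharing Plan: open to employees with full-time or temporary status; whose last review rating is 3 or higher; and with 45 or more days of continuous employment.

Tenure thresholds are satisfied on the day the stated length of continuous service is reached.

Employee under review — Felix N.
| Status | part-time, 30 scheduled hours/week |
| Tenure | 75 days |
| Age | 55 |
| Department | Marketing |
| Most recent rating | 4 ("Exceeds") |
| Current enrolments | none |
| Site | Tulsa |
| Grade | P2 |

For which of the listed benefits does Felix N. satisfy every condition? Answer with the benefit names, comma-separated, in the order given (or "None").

RSU Program — status part-time ✓; age 55 ≥ 25 ✓; rating 4 ≥ 2 ✓ → eligible.
Employee Assistance Program — status part-time ✓; service 75 days < 2 years (≈730 days) ✗ → not eligible.
Legal Services Plan — status part-time ✓ (not excluded); age 55 ≥ 18 ✓; rating 4 ≥ 3 ✓; not enrolled in Employee Assistance Program ✗ → not eligible.
Relocation Assistance — dept Marketing ✗ → not eligible.
Mental Health Benefit — status part-time ✗ (requires full-time or seasonal) → not eligible.
Profit Sharing Plan — status part-time ✗ (requires full-time or temporary) → not eligible.

RSU Program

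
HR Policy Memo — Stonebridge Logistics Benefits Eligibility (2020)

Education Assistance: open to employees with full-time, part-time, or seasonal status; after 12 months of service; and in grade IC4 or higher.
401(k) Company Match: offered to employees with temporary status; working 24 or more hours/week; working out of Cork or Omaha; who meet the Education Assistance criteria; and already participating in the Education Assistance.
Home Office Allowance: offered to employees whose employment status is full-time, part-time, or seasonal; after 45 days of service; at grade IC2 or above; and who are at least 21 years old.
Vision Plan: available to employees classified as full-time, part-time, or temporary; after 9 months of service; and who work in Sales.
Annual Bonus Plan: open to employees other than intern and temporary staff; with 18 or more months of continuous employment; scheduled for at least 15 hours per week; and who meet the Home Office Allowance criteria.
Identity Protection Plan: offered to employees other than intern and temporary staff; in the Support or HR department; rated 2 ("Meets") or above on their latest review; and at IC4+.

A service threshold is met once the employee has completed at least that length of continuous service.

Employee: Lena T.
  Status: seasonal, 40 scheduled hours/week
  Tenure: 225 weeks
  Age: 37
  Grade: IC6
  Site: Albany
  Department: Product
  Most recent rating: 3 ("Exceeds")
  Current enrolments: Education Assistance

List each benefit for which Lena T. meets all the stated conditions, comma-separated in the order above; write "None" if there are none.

Education Assistance — status seasonal ✓; service 225 weeks ≥ 12 months (≈360 days) ✓; grade IC6 ≥ IC4 ✓ → eligible.
401(k) Company Match — status seasonal ✗ (requires temporary) → not eligible.
Home Office Allowance — status seasonal ✓; service 225 weeks ≥ 45 days ✓; grade IC6 ≥ IC2 ✓; age 37 ≥ 21 ✓ → eligible.
Vision Plan — status seasonal ✗ (requires full-time, part-time, or temporary) → not eligible.
Annual Bonus Plan — status seasonal ✓ (not excluded); service 225 weeks ≥ 18 months (≈540 days) ✓; 40 hrs/wk ≥ 15 ✓; eligible for Home Office Allowance ✓ → eligible.
Identity Protection Plan — status seasonal ✓ (not excluded); dept Product ✗ → not eligible.

Education Assistance, Home Office Allowance, Annual Bonus Plan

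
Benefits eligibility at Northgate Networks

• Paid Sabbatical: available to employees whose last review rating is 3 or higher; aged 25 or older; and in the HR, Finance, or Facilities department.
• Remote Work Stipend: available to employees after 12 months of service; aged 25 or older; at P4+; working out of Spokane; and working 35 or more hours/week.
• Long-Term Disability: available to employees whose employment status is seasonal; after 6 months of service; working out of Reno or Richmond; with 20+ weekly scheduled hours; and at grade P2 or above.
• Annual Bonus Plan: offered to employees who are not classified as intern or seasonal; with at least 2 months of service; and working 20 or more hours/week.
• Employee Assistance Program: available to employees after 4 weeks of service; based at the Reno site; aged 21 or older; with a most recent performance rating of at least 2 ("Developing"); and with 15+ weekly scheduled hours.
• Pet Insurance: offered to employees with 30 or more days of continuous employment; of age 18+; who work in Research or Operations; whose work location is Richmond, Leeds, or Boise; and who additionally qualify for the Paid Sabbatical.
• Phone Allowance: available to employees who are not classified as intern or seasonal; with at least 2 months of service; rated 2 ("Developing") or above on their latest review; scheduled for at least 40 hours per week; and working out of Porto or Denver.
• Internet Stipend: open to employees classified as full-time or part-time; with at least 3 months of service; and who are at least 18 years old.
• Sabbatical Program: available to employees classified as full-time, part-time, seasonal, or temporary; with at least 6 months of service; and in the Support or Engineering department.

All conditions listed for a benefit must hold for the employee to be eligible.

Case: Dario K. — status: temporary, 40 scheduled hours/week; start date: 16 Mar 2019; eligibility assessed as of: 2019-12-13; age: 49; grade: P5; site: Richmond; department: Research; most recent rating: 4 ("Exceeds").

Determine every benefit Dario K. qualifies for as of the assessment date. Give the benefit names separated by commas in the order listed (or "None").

Annual Bonus Plan

Service from 16 Mar 2019 to 2019-12-13: 272 days.
Paid Sabbatical — rating 4 ≥ 3 ✓; age 49 ≥ 25 ✓; dept Research ✗ → not eligible.
Remote Work Stipend — service 272 days < 12 months (≈360 days) ✗ → not eligible.
Long-Term Disability — status temporary ✗ (requires seasonal) → not eligible.
Annual Bonus Plan — status temporary ✓ (not excluded); service 272 days ≥ 2 months (≈60 days) ✓; 40 hrs/wk ≥ 20 ✓ → eligible.
Employee Assistance Program — service 272 days ≥ 4 weeks (≈28 days) ✓; site Richmond ✗ (not Reno) → not eligible.
Pet Insurance — service 272 days ≥ 30 days ✓; age 49 ≥ 18 ✓; dept Research ✓; site Richmond ✓; not eligible for Paid Sabbatical ✗ → not eligible.
Phone Allowance — status temporary ✓ (not excluded); service 272 days ≥ 2 months (≈60 days) ✓; rating 4 ≥ 2 ✓; 40 hrs/wk ≥ 40 ✓; site Richmond ✗ (not Porto or Denver) → not eligible.
Internet Stipend — status temporary ✗ (requires full-time or part-time) → not eligible.
Sabbatical Program — status temporary ✓; service 272 days ≥ 6 months (≈180 days) ✓; dept Research ✗ → not eligible.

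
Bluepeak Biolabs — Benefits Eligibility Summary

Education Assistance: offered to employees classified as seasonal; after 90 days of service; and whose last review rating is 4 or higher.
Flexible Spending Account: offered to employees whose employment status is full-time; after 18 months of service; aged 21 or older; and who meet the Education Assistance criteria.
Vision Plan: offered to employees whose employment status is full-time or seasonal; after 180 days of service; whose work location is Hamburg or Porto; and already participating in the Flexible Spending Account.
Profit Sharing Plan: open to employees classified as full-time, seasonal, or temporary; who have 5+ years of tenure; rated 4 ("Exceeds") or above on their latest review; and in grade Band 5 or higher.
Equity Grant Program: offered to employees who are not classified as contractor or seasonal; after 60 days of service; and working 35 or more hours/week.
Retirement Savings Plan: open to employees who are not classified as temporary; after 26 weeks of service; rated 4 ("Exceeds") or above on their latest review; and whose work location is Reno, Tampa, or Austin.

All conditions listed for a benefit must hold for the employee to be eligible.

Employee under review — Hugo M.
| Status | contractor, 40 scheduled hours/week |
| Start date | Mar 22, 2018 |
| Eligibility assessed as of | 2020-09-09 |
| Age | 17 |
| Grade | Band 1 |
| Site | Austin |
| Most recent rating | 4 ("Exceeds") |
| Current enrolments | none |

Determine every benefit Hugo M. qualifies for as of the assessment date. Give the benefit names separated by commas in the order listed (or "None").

Service from Mar 22, 2018 to 2020-09-09: 902 days.
Education Assistance — status contractor ✗ (requires seasonal) → not eligible.
Flexible Spending Account — status contractor ✗ (requires full-time) → not eligible.
Vision Plan — status contractor ✗ (requires full-time or seasonal) → not eligible.
Profit Sharing Plan — status contractor ✗ (requires full-time, seasonal, or temporary) → not eligible.
Equity Grant Program — status contractor ✗ (excluded) → not eligible.
Retirement Savings Plan — status contractor ✓ (not excluded); service 902 days ≥ 26 weeks (≈182 days) ✓; rating 4 ≥ 4 ✓; site Austin ✓ → eligible.

Retirement Savings Plan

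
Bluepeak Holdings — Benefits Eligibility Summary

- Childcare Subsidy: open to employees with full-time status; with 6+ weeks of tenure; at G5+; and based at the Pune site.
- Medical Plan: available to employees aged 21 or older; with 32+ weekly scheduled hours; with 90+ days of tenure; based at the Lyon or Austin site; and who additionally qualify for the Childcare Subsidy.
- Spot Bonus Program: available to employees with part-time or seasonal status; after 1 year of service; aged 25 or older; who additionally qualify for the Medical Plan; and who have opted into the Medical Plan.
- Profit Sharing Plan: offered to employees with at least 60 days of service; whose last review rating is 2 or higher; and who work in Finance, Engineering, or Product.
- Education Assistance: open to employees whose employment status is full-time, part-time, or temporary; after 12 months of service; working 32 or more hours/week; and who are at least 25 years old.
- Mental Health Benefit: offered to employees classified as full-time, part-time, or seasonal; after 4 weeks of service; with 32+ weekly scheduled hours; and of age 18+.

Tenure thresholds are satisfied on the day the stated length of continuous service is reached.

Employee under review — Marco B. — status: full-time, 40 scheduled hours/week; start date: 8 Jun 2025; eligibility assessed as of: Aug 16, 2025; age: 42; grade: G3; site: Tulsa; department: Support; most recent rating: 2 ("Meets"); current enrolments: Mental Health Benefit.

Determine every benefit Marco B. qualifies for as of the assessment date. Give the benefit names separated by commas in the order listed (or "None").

Mental Health Benefit

Service from 8 Jun 2025 to Aug 16, 2025: 69 days.
Childcare Subsidy — status full-time ✓; service 69 days ≥ 6 weeks (≈42 days) ✓; grade G3 < G5 ✗ → not eligible.
Medical Plan — age 42 ≥ 21 ✓; 40 hrs/wk ≥ 32 ✓; service 69 days < 90 days ✗ → not eligible.
Spot Bonus Program — status full-time ✗ (requires part-time or seasonal) → not eligible.
Profit Sharing Plan — service 69 days ≥ 60 days ✓; rating 2 ≥ 2 ✓; dept Support ✗ → not eligible.
Education Assistance — status full-time ✓; service 69 days < 12 months (≈360 days) ✗ → not eligible.
Mental Health Benefit — status full-time ✓; service 69 days ≥ 4 weeks (≈28 days) ✓; 40 hrs/wk ≥ 32 ✓; age 42 ≥ 18 ✓ → eligible.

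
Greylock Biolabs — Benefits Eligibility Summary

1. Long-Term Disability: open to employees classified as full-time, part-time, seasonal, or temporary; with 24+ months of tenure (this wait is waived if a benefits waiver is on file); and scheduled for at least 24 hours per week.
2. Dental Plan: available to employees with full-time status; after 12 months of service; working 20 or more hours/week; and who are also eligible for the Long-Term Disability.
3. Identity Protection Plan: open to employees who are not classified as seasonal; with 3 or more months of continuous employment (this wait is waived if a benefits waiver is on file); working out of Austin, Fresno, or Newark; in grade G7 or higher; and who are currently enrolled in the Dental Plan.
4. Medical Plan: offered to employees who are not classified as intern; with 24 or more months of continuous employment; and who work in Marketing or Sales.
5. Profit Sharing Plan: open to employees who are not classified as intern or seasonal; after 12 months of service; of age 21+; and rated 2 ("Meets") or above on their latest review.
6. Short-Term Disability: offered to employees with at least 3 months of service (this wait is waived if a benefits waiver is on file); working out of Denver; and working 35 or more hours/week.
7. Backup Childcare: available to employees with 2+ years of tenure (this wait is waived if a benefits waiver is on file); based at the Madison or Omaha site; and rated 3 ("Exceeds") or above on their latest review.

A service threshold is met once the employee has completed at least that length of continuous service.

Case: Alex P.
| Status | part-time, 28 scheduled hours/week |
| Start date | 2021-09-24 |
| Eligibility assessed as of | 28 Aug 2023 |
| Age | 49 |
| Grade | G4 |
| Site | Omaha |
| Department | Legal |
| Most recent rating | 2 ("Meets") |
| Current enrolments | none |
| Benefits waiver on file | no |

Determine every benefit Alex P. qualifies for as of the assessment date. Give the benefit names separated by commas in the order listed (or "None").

Profit Sharing Plan

Service from 2021-09-24 to 28 Aug 2023: 703 days.
Long-Term Disability — status part-time ✓; no waiver, service 703 days < 24 months (≈720 days) ✗ → not eligible.
Dental Plan — status part-time ✗ (requires full-time) → not eligible.
Identity Protection Plan — status part-time ✓ (not excluded); no waiver, service 703 days ≥ 3 months (≈90 days) ✓; site Omaha ✗ (not Austin, Fresno, or Newark) → not eligible.
Medical Plan — status part-time ✓ (not excluded); service 703 days < 24 months (≈720 days) ✗ → not eligible.
Profit Sharing Plan — status part-time ✓ (not excluded); service 703 days ≥ 12 months (≈360 days) ✓; age 49 ≥ 21 ✓; rating 2 ≥ 2 ✓ → eligible.
Short-Term Disability — no waiver, service 703 days ≥ 3 months (≈90 days) ✓; site Omaha ✗ (not Denver) → not eligible.
Backup Childcare — no waiver, service 703 days < 2 years (≈730 days) ✗ → not eligible.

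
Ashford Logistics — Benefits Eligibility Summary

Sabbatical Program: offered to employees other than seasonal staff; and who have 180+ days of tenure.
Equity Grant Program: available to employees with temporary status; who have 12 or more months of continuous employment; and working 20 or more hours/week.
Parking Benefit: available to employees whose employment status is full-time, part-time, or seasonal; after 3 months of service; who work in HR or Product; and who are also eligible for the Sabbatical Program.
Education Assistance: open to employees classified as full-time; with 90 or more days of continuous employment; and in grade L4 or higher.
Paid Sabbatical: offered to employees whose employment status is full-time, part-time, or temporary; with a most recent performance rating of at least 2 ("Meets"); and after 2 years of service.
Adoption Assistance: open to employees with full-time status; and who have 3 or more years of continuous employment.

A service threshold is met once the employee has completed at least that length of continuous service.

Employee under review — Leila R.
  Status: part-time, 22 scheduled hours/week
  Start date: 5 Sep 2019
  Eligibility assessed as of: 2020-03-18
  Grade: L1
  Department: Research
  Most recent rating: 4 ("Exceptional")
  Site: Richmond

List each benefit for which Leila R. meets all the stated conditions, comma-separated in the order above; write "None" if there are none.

Service from 5 Sep 2019 to 2020-03-18: 195 days.
Sabbatical Program — status part-time ✓ (not excluded); service 195 days ≥ 180 days ✓ → eligible.
Equity Grant Program — status part-time ✗ (requires temporary) → not eligible.
Parking Benefit — status part-time ✓; service 195 days ≥ 3 months (≈90 days) ✓; dept Research ✗ → not eligible.
Education Assistance — status part-time ✗ (requires full-time) → not eligible.
Paid Sabbatical — status part-time ✓; rating 4 ≥ 2 ✓; service 195 days < 2 years (≈730 days) ✗ → not eligible.
Adoption Assistance — status part-time ✗ (requires full-time) → not eligible.

Sabbatical Program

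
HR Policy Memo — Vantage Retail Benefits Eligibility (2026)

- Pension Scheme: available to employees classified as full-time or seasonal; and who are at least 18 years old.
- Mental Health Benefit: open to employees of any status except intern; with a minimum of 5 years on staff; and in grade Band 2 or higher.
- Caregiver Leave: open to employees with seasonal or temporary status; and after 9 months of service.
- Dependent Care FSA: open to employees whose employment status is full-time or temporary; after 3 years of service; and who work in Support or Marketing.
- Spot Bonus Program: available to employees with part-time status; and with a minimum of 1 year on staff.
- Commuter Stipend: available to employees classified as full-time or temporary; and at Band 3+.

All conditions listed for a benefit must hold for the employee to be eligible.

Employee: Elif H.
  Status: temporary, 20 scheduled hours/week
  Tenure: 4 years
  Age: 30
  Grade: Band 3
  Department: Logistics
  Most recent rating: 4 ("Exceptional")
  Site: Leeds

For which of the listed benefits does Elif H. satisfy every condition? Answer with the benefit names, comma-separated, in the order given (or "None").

Caregiver Leave, Commuter Stipend

Pension Scheme — status temporary ✗ (requires full-time or seasonal) → not eligible.
Mental Health Benefit — status temporary ✓ (not excluded); service 4 years < 5 years ✗ → not eligible.
Caregiver Leave — status temporary ✓; service 4 years ≥ 9 months (≈270 days) ✓ → eligible.
Dependent Care FSA — status temporary ✓; service 4 years ≥ 3 years ✓; dept Logistics ✗ → not eligible.
Spot Bonus Program — status temporary ✗ (requires part-time) → not eligible.
Commuter Stipend — status temporary ✓; grade Band 3 ≥ Band 3 ✓ → eligible.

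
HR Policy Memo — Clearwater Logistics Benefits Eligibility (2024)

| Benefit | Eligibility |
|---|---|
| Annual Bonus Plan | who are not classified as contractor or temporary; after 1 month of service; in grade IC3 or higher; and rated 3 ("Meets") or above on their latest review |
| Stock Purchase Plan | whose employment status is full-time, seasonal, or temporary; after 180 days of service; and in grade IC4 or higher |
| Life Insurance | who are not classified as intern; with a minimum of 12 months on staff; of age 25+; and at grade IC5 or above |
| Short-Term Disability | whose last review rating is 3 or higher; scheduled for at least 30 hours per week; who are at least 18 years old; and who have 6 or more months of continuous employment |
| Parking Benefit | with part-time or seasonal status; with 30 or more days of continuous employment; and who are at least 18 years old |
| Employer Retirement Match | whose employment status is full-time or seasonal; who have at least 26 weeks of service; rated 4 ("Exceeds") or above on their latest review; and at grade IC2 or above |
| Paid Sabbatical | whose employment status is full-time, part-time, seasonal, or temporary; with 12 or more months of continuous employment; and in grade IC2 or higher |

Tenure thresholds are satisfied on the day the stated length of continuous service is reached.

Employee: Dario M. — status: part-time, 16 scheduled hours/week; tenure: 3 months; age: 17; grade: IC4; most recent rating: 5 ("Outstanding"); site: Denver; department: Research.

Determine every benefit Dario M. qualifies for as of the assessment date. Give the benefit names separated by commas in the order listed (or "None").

Annual Bonus Plan — status part-time ✓ (not excluded); service 3 months ≥ 1 month ✓; grade IC4 ≥ IC3 ✓; rating 5 ≥ 3 ✓ → eligible.
Stock Purchase Plan — status part-time ✗ (requires full-time, seasonal, or temporary) → not eligible.
Life Insurance — status part-time ✓ (not excluded); service 3 months < 12 months ✗ → not eligible.
Short-Term Disability — rating 5 ≥ 3 ✓; 16 hrs/wk < 30 ✗ → not eligible.
Parking Benefit — status part-time ✓; service 3 months ≥ 30 days ✓; age 17 < 18 ✗ → not eligible.
Employer Retirement Match — status part-time ✗ (requires full-time or seasonal) → not eligible.
Paid Sabbatical — status part-time ✓; service 3 months < 12 months ✗ → not eligible.

Annual Bonus Plan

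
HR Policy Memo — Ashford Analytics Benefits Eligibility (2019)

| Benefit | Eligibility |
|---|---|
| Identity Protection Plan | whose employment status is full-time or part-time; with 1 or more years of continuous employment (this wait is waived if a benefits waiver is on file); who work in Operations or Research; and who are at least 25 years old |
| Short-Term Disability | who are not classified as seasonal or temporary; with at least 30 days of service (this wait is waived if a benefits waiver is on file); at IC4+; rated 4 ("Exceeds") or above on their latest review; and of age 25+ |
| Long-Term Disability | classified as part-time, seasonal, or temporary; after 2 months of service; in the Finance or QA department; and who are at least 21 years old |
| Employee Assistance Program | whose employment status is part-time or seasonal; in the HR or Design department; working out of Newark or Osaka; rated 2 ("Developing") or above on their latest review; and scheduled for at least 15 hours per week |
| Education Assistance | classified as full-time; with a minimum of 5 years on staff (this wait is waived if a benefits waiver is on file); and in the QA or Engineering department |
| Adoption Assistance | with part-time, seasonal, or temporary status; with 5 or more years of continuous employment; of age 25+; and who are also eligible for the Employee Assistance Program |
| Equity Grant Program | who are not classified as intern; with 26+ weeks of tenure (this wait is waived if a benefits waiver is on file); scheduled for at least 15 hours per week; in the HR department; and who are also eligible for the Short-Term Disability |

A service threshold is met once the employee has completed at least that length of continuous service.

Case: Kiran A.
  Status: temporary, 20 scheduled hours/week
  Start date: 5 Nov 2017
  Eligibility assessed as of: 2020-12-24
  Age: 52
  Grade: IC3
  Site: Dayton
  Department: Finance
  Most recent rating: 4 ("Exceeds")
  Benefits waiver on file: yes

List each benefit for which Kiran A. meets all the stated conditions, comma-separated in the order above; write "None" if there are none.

Long-Term Disability

Service from 5 Nov 2017 to 2020-12-24: 1145 days.
Identity Protection Plan — status temporary ✗ (requires full-time or part-time) → not eligible.
Short-Term Disability — status temporary ✗ (excluded) → not eligible.
Long-Term Disability — status temporary ✓; service 1145 days ≥ 2 months (≈60 days) ✓; dept Finance ✓; age 52 ≥ 21 ✓ → eligible.
Employee Assistance Program — status temporary ✗ (requires part-time or seasonal) → not eligible.
Education Assistance — status temporary ✗ (requires full-time) → not eligible.
Adoption Assistance — status temporary ✓; service 1145 days < 5 years (≈1825 days) ✗ → not eligible.
Equity Grant Program — status temporary ✓ (not excluded); benefits waiver on file ✓; 20 hrs/wk ≥ 15 ✓; dept Finance ✗ → not eligible.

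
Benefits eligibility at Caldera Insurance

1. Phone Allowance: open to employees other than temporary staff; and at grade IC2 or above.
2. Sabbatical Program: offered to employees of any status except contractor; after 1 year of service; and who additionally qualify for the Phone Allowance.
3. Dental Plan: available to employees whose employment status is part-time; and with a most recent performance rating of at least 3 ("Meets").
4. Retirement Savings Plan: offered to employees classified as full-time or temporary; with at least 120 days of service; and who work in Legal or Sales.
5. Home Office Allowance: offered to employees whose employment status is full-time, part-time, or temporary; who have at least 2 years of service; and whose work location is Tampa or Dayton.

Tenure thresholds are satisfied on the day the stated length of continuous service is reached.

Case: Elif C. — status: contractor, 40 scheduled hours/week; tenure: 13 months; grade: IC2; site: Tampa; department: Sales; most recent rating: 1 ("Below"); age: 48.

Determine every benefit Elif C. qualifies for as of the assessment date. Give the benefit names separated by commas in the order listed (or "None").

Phone Allowance

Phone Allowance — status contractor ✓ (not excluded); grade IC2 ≥ IC2 ✓ → eligible.
Sabbatical Program — status contractor ✗ (excluded) → not eligible.
Dental Plan — status contractor ✗ (requires part-time) → not eligible.
Retirement Savings Plan — status contractor ✗ (requires full-time or temporary) → not eligible.
Home Office Allowance — status contractor ✗ (requires full-time, part-time, or temporary) → not eligible.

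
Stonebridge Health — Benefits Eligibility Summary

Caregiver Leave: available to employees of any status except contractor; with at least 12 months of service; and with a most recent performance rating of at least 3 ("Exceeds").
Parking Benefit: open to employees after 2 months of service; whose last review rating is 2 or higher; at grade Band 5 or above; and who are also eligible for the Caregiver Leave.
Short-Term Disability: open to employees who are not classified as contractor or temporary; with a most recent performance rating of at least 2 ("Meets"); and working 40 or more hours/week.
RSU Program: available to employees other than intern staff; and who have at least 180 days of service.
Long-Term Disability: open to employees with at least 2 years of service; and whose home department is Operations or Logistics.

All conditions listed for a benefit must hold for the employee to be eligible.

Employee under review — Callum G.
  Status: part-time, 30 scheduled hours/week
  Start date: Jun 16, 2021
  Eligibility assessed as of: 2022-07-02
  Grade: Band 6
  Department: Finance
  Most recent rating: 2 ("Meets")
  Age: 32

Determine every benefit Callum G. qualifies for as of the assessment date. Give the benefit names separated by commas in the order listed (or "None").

RSU Program

Service from Jun 16, 2021 to 2022-07-02: 381 days.
Caregiver Leave — status part-time ✓ (not excluded); service 381 days ≥ 12 months (≈360 days) ✓; rating 2 < 3 ✗ → not eligible.
Parking Benefit — service 381 days ≥ 2 months (≈60 days) ✓; rating 2 ≥ 2 ✓; grade Band 6 ≥ Band 5 ✓; not eligible for Caregiver Leave ✗ → not eligible.
Short-Term Disability — status part-time ✓ (not excluded); rating 2 ≥ 2 ✓; 30 hrs/wk < 40 ✗ → not eligible.
RSU Program — status part-time ✓ (not excluded); service 381 days ≥ 180 days ✓ → eligible.
Long-Term Disability — service 381 days < 2 years (≈730 days) ✗ → not eligible.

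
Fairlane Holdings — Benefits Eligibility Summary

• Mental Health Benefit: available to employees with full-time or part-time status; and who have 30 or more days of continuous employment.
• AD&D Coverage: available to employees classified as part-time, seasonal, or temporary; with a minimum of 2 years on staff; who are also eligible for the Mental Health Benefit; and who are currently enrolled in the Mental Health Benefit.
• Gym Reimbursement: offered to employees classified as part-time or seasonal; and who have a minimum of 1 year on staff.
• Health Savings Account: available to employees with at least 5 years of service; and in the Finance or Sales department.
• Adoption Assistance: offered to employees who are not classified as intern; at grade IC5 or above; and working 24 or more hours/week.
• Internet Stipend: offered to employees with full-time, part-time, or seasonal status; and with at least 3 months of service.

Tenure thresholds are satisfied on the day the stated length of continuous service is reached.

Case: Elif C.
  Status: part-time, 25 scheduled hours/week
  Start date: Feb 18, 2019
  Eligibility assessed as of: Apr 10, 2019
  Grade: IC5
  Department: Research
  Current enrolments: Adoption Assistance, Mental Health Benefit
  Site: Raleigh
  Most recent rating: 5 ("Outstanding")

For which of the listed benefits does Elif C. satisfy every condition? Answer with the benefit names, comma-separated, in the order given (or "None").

Service from Feb 18, 2019 to Apr 10, 2019: 51 days.
Mental Health Benefit — status part-time ✓; service 51 days ≥ 30 days ✓ → eligible.
AD&D Coverage — status part-time ✓; service 51 days < 2 years (≈730 days) ✗ → not eligible.
Gym Reimbursement — status part-time ✓; service 51 days < 1 year (≈365 days) ✗ → not eligible.
Health Savings Account — service 51 days < 5 years (≈1825 days) ✗ → not eligible.
Adoption Assistance — status part-time ✓ (not excluded); grade IC5 ≥ IC5 ✓; 25 hrs/wk ≥ 24 ✓ → eligible.
Internet Stipend — status part-time ✓; service 51 days < 3 months (≈90 days) ✗ → not eligible.

Mental Health Benefit, Adoption Assistance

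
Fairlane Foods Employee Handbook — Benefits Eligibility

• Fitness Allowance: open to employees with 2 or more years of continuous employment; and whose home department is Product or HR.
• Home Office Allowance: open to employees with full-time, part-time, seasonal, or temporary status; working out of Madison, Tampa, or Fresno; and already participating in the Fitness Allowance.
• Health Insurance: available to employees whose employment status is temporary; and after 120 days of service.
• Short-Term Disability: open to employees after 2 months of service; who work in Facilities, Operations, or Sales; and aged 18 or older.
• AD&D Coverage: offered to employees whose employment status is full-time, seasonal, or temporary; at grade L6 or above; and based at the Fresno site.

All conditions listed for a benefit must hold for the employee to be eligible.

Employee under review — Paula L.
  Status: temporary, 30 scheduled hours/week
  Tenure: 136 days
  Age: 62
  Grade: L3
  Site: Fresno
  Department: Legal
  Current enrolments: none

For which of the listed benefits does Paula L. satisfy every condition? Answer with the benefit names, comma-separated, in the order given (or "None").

Fitness Allowance — service 136 days < 2 years (≈730 days) ✗ → not eligible.
Home Office Allowance — status temporary ✓; site Fresno ✓; not enrolled in Fitness Allowance ✗ → not eligible.
Health Insurance — status temporary ✓; service 136 days ≥ 120 days ✓ → eligible.
Short-Term Disability — service 136 days ≥ 2 months (≈60 days) ✓; dept Legal ✗ → not eligible.
AD&D Coverage — status temporary ✓; grade L3 < L6 ✗ → not eligible.

Health Insurance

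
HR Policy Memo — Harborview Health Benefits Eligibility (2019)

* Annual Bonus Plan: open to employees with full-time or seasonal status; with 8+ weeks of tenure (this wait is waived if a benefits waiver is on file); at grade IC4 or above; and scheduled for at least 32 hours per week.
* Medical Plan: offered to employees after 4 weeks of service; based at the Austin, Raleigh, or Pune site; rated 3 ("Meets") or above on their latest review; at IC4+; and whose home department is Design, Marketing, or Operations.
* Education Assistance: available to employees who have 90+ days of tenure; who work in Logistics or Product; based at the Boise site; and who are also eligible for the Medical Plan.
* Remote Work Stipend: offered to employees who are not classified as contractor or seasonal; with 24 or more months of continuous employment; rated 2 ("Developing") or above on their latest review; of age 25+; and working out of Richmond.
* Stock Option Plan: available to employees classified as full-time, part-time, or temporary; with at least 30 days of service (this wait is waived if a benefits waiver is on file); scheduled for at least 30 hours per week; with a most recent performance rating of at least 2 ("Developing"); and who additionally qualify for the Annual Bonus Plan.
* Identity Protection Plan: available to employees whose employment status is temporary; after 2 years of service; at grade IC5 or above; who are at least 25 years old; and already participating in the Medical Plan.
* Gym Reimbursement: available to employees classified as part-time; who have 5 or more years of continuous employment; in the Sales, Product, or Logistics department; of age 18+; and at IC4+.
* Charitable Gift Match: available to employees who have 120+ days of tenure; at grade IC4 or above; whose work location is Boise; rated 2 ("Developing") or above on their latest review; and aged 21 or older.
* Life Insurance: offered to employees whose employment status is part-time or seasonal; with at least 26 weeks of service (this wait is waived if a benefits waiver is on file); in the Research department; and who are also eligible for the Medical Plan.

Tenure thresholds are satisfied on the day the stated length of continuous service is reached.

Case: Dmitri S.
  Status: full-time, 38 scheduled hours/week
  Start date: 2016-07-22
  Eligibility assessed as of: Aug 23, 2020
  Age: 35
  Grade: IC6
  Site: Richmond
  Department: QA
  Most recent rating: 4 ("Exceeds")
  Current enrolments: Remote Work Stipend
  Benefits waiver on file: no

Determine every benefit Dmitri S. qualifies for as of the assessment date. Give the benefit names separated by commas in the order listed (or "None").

Service from 2016-07-22 to Aug 23, 2020: 1493 days.
Annual Bonus Plan — status full-time ✓; no waiver, service 1493 days ≥ 8 weeks (≈56 days) ✓; grade IC6 ≥ IC4 ✓; 38 hrs/wk ≥ 32 ✓ → eligible.
Medical Plan — service 1493 days ≥ 4 weeks (≈28 days) ✓; site Richmond ✗ (not Austin, Raleigh, or Pune) → not eligible.
Education Assistance — service 1493 days ≥ 90 days ✓; dept QA ✗ → not eligible.
Remote Work Stipend — status full-time ✓ (not excluded); service 1493 days ≥ 24 months (≈720 days) ✓; rating 4 ≥ 2 ✓; age 35 ≥ 25 ✓; site Richmond ✓ → eligible.
Stock Option Plan — status full-time ✓; no waiver, service 1493 days ≥ 30 days ✓; 38 hrs/wk ≥ 30 ✓; rating 4 ≥ 2 ✓; eligible for Annual Bonus Plan ✓ → eligible.
Identity Protection Plan — status full-time ✗ (requires temporary) → not eligible.
Gym Reimbursement — status full-time ✗ (requires part-time) → not eligible.
Charitable Gift Match — service 1493 days ≥ 120 days ✓; grade IC6 ≥ IC4 ✓; site Richmond ✗ (not Boise) → not eligible.
Life Insurance — status full-time ✗ (requires part-time or seasonal) → not eligible.

Annual Bonus Plan, Remote Work Stipend, Stock Option Plan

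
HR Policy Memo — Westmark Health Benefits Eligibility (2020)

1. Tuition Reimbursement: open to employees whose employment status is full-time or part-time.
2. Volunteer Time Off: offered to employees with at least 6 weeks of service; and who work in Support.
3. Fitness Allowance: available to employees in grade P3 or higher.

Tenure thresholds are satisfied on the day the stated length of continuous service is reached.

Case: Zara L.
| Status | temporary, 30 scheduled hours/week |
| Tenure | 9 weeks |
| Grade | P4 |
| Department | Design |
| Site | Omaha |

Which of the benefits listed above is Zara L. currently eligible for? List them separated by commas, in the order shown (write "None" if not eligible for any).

Fitness Allowance

Tuition Reimbursement — status temporary ✗ (requires full-time or part-time) → not eligible.
Volunteer Time Off — service 9 weeks ≥ 6 weeks ✓; dept Design ✗ → not eligible.
Fitness Allowance — grade P4 ≥ P3 ✓ → eligible.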